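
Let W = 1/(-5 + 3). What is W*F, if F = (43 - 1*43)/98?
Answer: 0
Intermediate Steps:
F = 0 (F = (43 - 43)*(1/98) = 0*(1/98) = 0)
W = -½ (W = 1/(-2) = -½ ≈ -0.50000)
W*F = -½*0 = 0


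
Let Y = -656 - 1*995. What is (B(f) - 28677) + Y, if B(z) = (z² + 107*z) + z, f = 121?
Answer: -2619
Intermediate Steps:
B(z) = z² + 108*z
Y = -1651 (Y = -656 - 995 = -1651)
(B(f) - 28677) + Y = (121*(108 + 121) - 28677) - 1651 = (121*229 - 28677) - 1651 = (27709 - 28677) - 1651 = -968 - 1651 = -2619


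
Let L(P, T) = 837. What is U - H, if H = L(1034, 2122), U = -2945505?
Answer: -2946342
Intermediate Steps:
H = 837
U - H = -2945505 - 1*837 = -2945505 - 837 = -2946342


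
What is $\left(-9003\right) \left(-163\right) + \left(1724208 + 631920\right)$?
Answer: $3823617$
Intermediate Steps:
$\left(-9003\right) \left(-163\right) + \left(1724208 + 631920\right) = 1467489 + 2356128 = 3823617$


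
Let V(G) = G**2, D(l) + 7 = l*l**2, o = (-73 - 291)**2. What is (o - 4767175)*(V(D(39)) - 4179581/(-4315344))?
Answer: -23453030281984428663881/1438448 ≈ -1.6304e+16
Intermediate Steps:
o = 132496 (o = (-364)**2 = 132496)
D(l) = -7 + l**3 (D(l) = -7 + l*l**2 = -7 + l**3)
(o - 4767175)*(V(D(39)) - 4179581/(-4315344)) = (132496 - 4767175)*((-7 + 39**3)**2 - 4179581/(-4315344)) = -4634679*((-7 + 59319)**2 - 4179581*(-1/4315344)) = -4634679*(59312**2 + 4179581/4315344) = -4634679*(3517913344 + 4179581/4315344) = -4634679*15181006245729917/4315344 = -23453030281984428663881/1438448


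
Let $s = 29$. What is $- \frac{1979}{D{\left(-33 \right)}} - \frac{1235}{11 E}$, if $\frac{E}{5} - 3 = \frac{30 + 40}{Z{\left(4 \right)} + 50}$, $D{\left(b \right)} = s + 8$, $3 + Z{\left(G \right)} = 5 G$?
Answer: $- \frac{6511712}{110297} \approx -59.038$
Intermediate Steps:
$Z{\left(G \right)} = -3 + 5 G$
$D{\left(b \right)} = 37$ ($D{\left(b \right)} = 29 + 8 = 37$)
$E = \frac{1355}{67}$ ($E = 15 + 5 \frac{30 + 40}{\left(-3 + 5 \cdot 4\right) + 50} = 15 + 5 \frac{70}{\left(-3 + 20\right) + 50} = 15 + 5 \frac{70}{17 + 50} = 15 + 5 \cdot \frac{70}{67} = 15 + \frac{350}{67} = \frac{1355}{67} \approx 20.224$)
$- \frac{1979}{D{\left(-33 \right)}} - \frac{1235}{11 E} = - \frac{1979}{37} - \frac{1235}{11 \cdot \frac{1355}{67}} = \left(-1979\right) \frac{1}{37} - \frac{1235}{\frac{14905}{67}} = - \frac{1979}{37} - \frac{16549}{2981} = - \frac{6511712}{110297}$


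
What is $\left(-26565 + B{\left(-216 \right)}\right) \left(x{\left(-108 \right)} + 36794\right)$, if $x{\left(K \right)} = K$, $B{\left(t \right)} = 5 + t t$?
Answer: $737241856$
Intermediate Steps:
$B{\left(t \right)} = 5 + t^{2}$
$\left(-26565 + B{\left(-216 \right)}\right) \left(x{\left(-108 \right)} + 36794\right) = \left(-26565 + \left(5 + \left(-216\right)^{2}\right)\right) \left(-108 + 36794\right) = \left(-26565 + \left(5 + 46656\right)\right) 36686 = \left(-26565 + 46661\right) 36686 = 20096 \cdot 36686 = 737241856$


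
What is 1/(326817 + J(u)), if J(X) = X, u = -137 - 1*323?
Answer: 1/326357 ≈ 3.0641e-6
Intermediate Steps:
u = -460 (u = -137 - 323 = -460)
1/(326817 + J(u)) = 1/(326817 - 460) = 1/326357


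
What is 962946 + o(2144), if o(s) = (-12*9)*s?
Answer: 731394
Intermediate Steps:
o(s) = -108*s
962946 + o(2144) = 962946 - 108*2144 = 962946 - 231552 = 731394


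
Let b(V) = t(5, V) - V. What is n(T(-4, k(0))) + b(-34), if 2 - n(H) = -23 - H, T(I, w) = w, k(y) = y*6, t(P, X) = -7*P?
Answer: 24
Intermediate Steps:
k(y) = 6*y
n(H) = 25 + H (n(H) = 2 - (-23 - H) = 2 + (23 + H) = 25 + H)
b(V) = -35 - V (b(V) = -7*5 - V = -35 - V)
n(T(-4, k(0))) + b(-34) = (25 + 6*0) + (-35 - 1*(-34)) = (25 + 0) + (-35 + 34) = 25 - 1 = 24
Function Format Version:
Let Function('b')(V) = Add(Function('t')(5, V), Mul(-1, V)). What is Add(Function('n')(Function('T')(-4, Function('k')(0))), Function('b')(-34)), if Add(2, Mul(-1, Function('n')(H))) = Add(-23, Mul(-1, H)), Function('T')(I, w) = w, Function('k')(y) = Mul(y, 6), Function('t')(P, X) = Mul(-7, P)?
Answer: 24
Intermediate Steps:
Function('k')(y) = Mul(6, y)
Function('n')(H) = Add(25, H) (Function('n')(H) = Add(2, Mul(-1, Add(-23, Mul(-1, H)))) = Add(2, Add(23, H)) = Add(25, H))
Function('b')(V) = Add(-35, Mul(-1, V)) (Function('b')(V) = Add(Mul(-7, 5), Mul(-1, V)) = Add(-35, Mul(-1, V)))
Add(Function('n')(Function('T')(-4, Function('k')(0))), Function('b')(-34)) = Add(Add(25, Mul(6, 0)), Add(-35, Mul(-1, -34))) = Add(Add(25, 0), Add(-35, 34)) = Add(25, -1) = 24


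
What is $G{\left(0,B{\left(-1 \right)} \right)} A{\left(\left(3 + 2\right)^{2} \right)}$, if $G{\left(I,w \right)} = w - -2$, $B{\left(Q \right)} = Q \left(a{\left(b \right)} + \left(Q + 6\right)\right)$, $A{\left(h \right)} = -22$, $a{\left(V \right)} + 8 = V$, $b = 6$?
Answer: $22$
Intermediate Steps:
$a{\left(V \right)} = -8 + V$
$B{\left(Q \right)} = Q \left(4 + Q\right)$ ($B{\left(Q \right)} = Q \left(\left(-8 + 6\right) + \left(Q + 6\right)\right) = Q \left(-2 + \left(6 + Q\right)\right) = Q \left(4 + Q\right)$)
$G{\left(I,w \right)} = 2 + w$ ($G{\left(I,w \right)} = w + 2 = 2 + w$)
$G{\left(0,B{\left(-1 \right)} \right)} A{\left(\left(3 + 2\right)^{2} \right)} = \left(2 - \left(4 - 1\right)\right) \left(-22\right) = \left(2 - 3\right) \left(-22\right) = \left(-1\right) \left(-22\right) = 22$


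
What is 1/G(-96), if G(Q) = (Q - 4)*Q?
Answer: 1/9600 ≈ 0.00010417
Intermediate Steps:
G(Q) = Q*(-4 + Q) (G(Q) = (-4 + Q)*Q = Q*(-4 + Q))
1/G(-96) = 1/(-96*(-4 - 96)) = 1/(-96*(-100)) = 1/9600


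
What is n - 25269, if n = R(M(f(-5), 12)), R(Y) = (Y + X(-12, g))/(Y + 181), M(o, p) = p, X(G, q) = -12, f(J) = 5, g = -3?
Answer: -25269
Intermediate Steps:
R(Y) = (-12 + Y)/(181 + Y) (R(Y) = (Y - 12)/(Y + 181) = (-12 + Y)/(181 + Y))
n = 0 (n = (-12 + 12)/(181 + 12) = 0/193 = (1/193)*0 = 0)
n - 25269 = 0 - 25269 = -25269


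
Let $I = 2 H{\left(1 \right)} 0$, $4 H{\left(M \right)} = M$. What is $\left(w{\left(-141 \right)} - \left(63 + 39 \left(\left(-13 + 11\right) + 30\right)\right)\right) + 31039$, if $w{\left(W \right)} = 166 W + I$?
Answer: $6478$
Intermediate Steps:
$H{\left(M \right)} = \frac{M}{4}$
$I = 0$ ($I = 2 \cdot \frac{1}{4} \cdot 1 \cdot 0 = 2 \cdot \frac{1}{4} \cdot 0 = \frac{1}{2} \cdot 0 = 0$)
$w{\left(W \right)} = 166 W$ ($w{\left(W \right)} = 166 W + 0 = 166 W$)
$\left(w{\left(-141 \right)} - \left(63 + 39 \left(\left(-13 + 11\right) + 30\right)\right)\right) + 31039 = \left(166 \left(-141\right) - \left(63 + 39 \left(\left(-13 + 11\right) + 30\right)\right)\right) + 31039 = \left(-23406 - \left(63 + 39 \left(-2 + 30\right)\right)\right) + 31039 = \left(-23406 - 1155\right) + 31039 = -24561 + 31039 = 6478$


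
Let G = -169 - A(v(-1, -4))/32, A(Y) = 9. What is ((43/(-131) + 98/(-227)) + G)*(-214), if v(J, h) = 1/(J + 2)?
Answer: 17313509179/475792 ≈ 36389.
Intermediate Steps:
v(J, h) = 1/(2 + J)
G = -5417/32 (G = -169 - 9/32 = -5417/32 ≈ -169.28)
((43/(-131) + 98/(-227)) + G)*(-214) = ((43/(-131) + 98/(-227)) - 5417/32)*(-214) = ((43*(-1/131) + 98*(-1/227)) - 5417/32)*(-214) = ((-43/131 - 98/227) - 5417/32)*(-214) = (-22599/29737 - 5417/32)*(-214) = -161808497/951584*(-214) = 17313509179/475792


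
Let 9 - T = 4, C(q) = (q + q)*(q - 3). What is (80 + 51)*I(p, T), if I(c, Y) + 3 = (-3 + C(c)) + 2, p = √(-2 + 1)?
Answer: -786 - 786*I ≈ -786.0 - 786.0*I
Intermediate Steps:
C(q) = 2*q*(-3 + q) (C(q) = (2*q)*(-3 + q) = 2*q*(-3 + q))
T = 5 (T = 9 - 1*4 = 9 - 4 = 5)
p = I (p = √(-1) = I ≈ 1.0*I)
I(c, Y) = -4 + 2*c*(-3 + c) (I(c, Y) = -3 + ((-3 + 2*c*(-3 + c)) + 2) = -3 + (-1 + 2*c*(-3 + c)) = -4 + 2*c*(-3 + c))
(80 + 51)*I(p, T) = (80 + 51)*(-4 + 2*I*(-3 + I)) = 131*(-4 + 2*I*(-3 + I)) = -524 + 262*I*(-3 + I)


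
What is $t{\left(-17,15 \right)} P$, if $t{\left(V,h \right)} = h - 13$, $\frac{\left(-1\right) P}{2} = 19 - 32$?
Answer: $52$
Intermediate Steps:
$P = 26$ ($P = - 2 \left(19 - 32\right) = \left(-2\right) \left(-13\right) = 26$)
$t{\left(V,h \right)} = -13 + h$
$t{\left(-17,15 \right)} P = \left(-13 + 15\right) 26 = 2 \cdot 26 = 52$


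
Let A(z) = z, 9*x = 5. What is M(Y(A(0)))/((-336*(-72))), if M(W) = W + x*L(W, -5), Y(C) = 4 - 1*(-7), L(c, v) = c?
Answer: 11/15552 ≈ 0.00070730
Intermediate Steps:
x = 5/9 (x = (⅑)*5 = 5/9 ≈ 0.55556)
Y(C) = 11 (Y(C) = 4 + 7 = 11)
M(W) = 14*W/9 (M(W) = W + 5*W/9 = 14*W/9)
M(Y(A(0)))/((-336*(-72))) = ((14/9)*11)/((-336*(-72))) = (154/9)/24192 = (154/9)*(1/24192) = 11/15552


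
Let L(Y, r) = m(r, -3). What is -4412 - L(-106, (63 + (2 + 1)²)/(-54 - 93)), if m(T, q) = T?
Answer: -216164/49 ≈ -4411.5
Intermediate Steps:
L(Y, r) = r
-4412 - L(-106, (63 + (2 + 1)²)/(-54 - 93)) = -4412 - (63 + (2 + 1)²)/(-54 - 93) = -4412 - (63 + 3²)/(-147) = -4412 - (63 + 9)*(-1)/147 = -4412 - 72*(-1)/147 = -4412 - 1*(-24/49) = -4412 + 24/49 = -216164/49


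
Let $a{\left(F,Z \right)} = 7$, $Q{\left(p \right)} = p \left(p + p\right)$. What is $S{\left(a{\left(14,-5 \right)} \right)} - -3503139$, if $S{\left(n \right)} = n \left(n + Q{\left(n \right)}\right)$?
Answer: $3503874$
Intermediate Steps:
$Q{\left(p \right)} = 2 p^{2}$ ($Q{\left(p \right)} = p 2 p = 2 p^{2}$)
$S{\left(n \right)} = n \left(n + 2 n^{2}\right)$
$S{\left(a{\left(14,-5 \right)} \right)} - -3503139 = 7^{2} \left(1 + 2 \cdot 7\right) - -3503139 = 49 \left(1 + 14\right) + 3503139 = 49 \cdot 15 + 3503139 = 735 + 3503139 = 3503874$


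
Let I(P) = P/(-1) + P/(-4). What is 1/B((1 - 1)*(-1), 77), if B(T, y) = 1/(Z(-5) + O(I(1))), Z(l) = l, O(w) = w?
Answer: -25/4 ≈ -6.2500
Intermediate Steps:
I(P) = -5*P/4 (I(P) = P*(-1) + P*(-¼) = -P - P/4 = -5*P/4)
B(T, y) = -4/25 (B(T, y) = 1/(-5 - 5/4*1) = 1/(-5 - 5/4) = 1/(-25/4) = -4/25)
1/B((1 - 1)*(-1), 77) = 1/(-4/25) = -25/4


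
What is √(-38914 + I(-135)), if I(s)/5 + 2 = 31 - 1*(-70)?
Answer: I*√38419 ≈ 196.01*I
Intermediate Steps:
I(s) = 495 (I(s) = -10 + 5*(31 - 1*(-70)) = -10 + 5*(31 + 70) = -10 + 5*101 = -10 + 505 = 495)
√(-38914 + I(-135)) = √(-38914 + 495) = √(-38419) = I*√38419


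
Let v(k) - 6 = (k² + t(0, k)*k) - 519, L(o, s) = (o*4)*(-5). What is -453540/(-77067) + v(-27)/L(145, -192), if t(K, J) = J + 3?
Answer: 104056676/18624525 ≈ 5.5871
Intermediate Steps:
t(K, J) = 3 + J
L(o, s) = -20*o (L(o, s) = (4*o)*(-5) = -20*o)
v(k) = -513 + k² + k*(3 + k) (v(k) = 6 + ((k² + (3 + k)*k) - 519) = 6 + ((k² + k*(3 + k)) - 519) = 6 + (-519 + k² + k*(3 + k)) = -513 + k² + k*(3 + k))
-453540/(-77067) + v(-27)/L(145, -192) = -453540/(-77067) + (-513 + (-27)² - 27*(3 - 27))/((-20*145)) = -453540*(-1/77067) + (-513 + 729 - 27*(-24))/(-2900) = 151180/25689 + (-513 + 729 + 648)*(-1/2900) = 151180/25689 + 864*(-1/2900) = 151180/25689 - 216/725 = 104056676/18624525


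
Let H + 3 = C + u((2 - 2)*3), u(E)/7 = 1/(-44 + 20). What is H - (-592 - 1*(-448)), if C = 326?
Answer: 11201/24 ≈ 466.71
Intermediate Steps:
u(E) = -7/24 (u(E) = 7/(-44 + 20) = 7/(-24) = 7*(-1/24) = -7/24)
H = 7745/24 (H = -3 + (326 - 7/24) = -3 + 7817/24 = 7745/24 ≈ 322.71)
H - (-592 - 1*(-448)) = 7745/24 - (-592 - 1*(-448)) = 7745/24 - (-592 + 448) = 7745/24 - 1*(-144) = 7745/24 + 144 = 11201/24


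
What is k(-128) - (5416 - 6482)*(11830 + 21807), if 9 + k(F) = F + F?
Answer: 35856777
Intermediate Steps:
k(F) = -9 + 2*F (k(F) = -9 + (F + F) = -9 + 2*F)
k(-128) - (5416 - 6482)*(11830 + 21807) = (-9 + 2*(-128)) - (5416 - 6482)*(11830 + 21807) = (-9 - 256) - (-1066)*33637 = -265 - 1*(-35857042) = -265 + 35857042 = 35856777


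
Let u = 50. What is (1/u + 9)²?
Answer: 203401/2500 ≈ 81.360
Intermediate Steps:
(1/u + 9)² = (1/50 + 9)² = (451/50)² = 203401/2500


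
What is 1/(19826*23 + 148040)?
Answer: 1/604038 ≈ 1.6555e-6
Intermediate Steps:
1/(19826*23 + 148040) = 1/(455998 + 148040) = 1/604038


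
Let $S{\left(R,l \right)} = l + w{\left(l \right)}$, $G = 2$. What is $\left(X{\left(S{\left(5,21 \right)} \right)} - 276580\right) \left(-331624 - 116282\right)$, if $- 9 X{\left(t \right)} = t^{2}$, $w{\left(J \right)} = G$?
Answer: $\frac{371724505198}{3} \approx 1.2391 \cdot 10^{11}$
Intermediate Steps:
$w{\left(J \right)} = 2$
$S{\left(R,l \right)} = 2 + l$ ($S{\left(R,l \right)} = l + 2 = 2 + l$)
$X{\left(t \right)} = - \frac{t^{2}}{9}$
$\left(X{\left(S{\left(5,21 \right)} \right)} - 276580\right) \left(-331624 - 116282\right) = \left(- \frac{\left(2 + 21\right)^{2}}{9} - 276580\right) \left(-331624 - 116282\right) = \left(- \frac{23^{2}}{9} - 276580\right) \left(-447906\right) = \left(\left(- \frac{1}{9}\right) 529 - 276580\right) \left(-447906\right) = \left(- \frac{529}{9} - 276580\right) \left(-447906\right) = \left(- \frac{2489749}{9}\right) \left(-447906\right) = \frac{371724505198}{3}$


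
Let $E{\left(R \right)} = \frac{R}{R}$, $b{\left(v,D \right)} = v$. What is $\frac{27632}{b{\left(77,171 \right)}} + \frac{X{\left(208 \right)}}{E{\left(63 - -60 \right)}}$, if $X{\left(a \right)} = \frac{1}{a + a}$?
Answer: $\frac{1044999}{2912} \approx 358.86$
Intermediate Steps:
$X{\left(a \right)} = \frac{1}{2 a}$
$E{\left(R \right)} = 1$
$\frac{27632}{b{\left(77,171 \right)}} + \frac{X{\left(208 \right)}}{E{\left(63 - -60 \right)}} = \frac{27632}{77} + \frac{\frac{1}{2} \cdot \frac{1}{208}}{1} = 27632 \cdot \frac{1}{77} + \frac{1}{2} \cdot \frac{1}{208} \cdot 1 = \frac{2512}{7} + \frac{1}{416} \cdot 1 = \frac{2512}{7} + \frac{1}{416} = \frac{1044999}{2912}$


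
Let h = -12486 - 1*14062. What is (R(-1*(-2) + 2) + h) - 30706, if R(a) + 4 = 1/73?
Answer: -4179833/73 ≈ -57258.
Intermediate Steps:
R(a) = -291/73 (R(a) = -4 + 1/73 = -291/73)
h = -26548 (h = -12486 - 14062 = -26548)
(R(-1*(-2) + 2) + h) - 30706 = (-291/73 - 26548) - 30706 = -1938295/73 - 30706 = -4179833/73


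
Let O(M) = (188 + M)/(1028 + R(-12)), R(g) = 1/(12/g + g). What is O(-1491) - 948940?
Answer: -12680702159/13363 ≈ -9.4894e+5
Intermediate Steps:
R(g) = 1/(g + 12/g)
O(M) = 2444/13363 + 13*M/13363 (O(M) = (188 + M)/(1028 - 12/(12 + (-12)²)) = (188 + M)/(1028 - 12/(12 + 144)) = (188 + M)/(1028 - 12/156) = (188 + M)/(1028 - 12*1/156) = (188 + M)/(1028 - 1/13) = (188 + M)/(13363/13) = (188 + M)*(13/13363) = 2444/13363 + 13*M/13363)
O(-1491) - 948940 = (2444/13363 + (13/13363)*(-1491)) - 948940 = (2444/13363 - 2769/1909) - 948940 = -16939/13363 - 948940 = -12680702159/13363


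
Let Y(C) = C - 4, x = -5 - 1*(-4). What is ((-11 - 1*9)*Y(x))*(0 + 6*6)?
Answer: 3600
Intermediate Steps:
x = -1 (x = -5 + 4 = -1)
Y(C) = -4 + C
((-11 - 1*9)*Y(x))*(0 + 6*6) = ((-11 - 1*9)*(-4 - 1))*(0 + 6*6) = ((-11 - 9)*(-5))*(0 + 36) = -20*(-5)*36 = 100*36 = 3600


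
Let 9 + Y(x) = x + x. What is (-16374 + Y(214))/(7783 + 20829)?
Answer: -15955/28612 ≈ -0.55763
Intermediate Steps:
Y(x) = -9 + 2*x (Y(x) = -9 + (x + x) = -9 + 2*x)
(-16374 + Y(214))/(7783 + 20829) = (-16374 + (-9 + 2*214))/(7783 + 20829) = (-16374 + (-9 + 428))/28612 = (-16374 + 419)*(1/28612) = -15955*1/28612 = -15955/28612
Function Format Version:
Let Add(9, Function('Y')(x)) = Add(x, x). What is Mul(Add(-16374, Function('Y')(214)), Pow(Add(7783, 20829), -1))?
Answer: Rational(-15955, 28612) ≈ -0.55763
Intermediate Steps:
Function('Y')(x) = Add(-9, Mul(2, x)) (Function('Y')(x) = Add(-9, Add(x, x)) = Add(-9, Mul(2, x)))
Mul(Add(-16374, Function('Y')(214)), Pow(Add(7783, 20829), -1)) = Mul(Add(-16374, Add(-9, Mul(2, 214))), Pow(Add(7783, 20829), -1)) = Mul(Add(-16374, Add(-9, 428)), Pow(28612, -1)) = Mul(Add(-16374, 419), Rational(1, 28612)) = Mul(-15955, Rational(1, 28612)) = Rational(-15955, 28612)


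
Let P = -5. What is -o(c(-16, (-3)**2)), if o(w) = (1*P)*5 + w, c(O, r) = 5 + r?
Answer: 11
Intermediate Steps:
o(w) = -25 + w (o(w) = (1*(-5))*5 + w = -5*5 + w = -25 + w)
-o(c(-16, (-3)**2)) = -(-25 + (5 + (-3)**2)) = -(-25 + (5 + 9)) = -(-25 + 14) = -1*(-11) = 11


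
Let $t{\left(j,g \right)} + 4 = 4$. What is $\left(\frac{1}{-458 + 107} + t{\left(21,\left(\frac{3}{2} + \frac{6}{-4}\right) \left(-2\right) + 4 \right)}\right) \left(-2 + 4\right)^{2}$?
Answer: $- \frac{4}{351} \approx -0.011396$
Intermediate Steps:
$t{\left(j,g \right)} = 0$ ($t{\left(j,g \right)} = -4 + 4 = 0$)
$\left(\frac{1}{-458 + 107} + t{\left(21,\left(\frac{3}{2} + \frac{6}{-4}\right) \left(-2\right) + 4 \right)}\right) \left(-2 + 4\right)^{2} = \left(\frac{1}{-458 + 107} + 0\right) \left(-2 + 4\right)^{2} = \left(\frac{1}{-351} + 0\right) 2^{2} = \left(- \frac{1}{351} + 0\right) 4 = \left(- \frac{1}{351}\right) 4 = - \frac{4}{351}$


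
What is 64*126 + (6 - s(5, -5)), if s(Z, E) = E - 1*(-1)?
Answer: 8074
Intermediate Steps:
s(Z, E) = 1 + E (s(Z, E) = E + 1 = 1 + E)
64*126 + (6 - s(5, -5)) = 64*126 + (6 - (1 - 5)) = 8064 + (6 - 1*(-4)) = 8064 + (6 + 4) = 8064 + 10 = 8074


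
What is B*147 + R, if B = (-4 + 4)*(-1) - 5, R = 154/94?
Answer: -34468/47 ≈ -733.36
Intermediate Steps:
R = 77/47 (R = 154*(1/94) = 77/47 ≈ 1.6383)
B = -5 (B = 0*(-1) - 5 = 0 - 5 = -5)
B*147 + R = -5*147 + 77/47 = -735 + 77/47 = -34468/47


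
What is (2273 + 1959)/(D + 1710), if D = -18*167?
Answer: -529/162 ≈ -3.2654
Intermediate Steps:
D = -3006
(2273 + 1959)/(D + 1710) = (2273 + 1959)/(-3006 + 1710) = 4232/(-1296) = 4232*(-1/1296) = -529/162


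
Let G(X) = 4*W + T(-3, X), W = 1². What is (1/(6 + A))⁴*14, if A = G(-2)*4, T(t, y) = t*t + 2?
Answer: 7/9487368 ≈ 7.3782e-7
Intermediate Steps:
T(t, y) = 2 + t² (T(t, y) = t² + 2 = 2 + t²)
W = 1
G(X) = 15 (G(X) = 4*1 + (2 + (-3)²) = 4 + (2 + 9) = 4 + 11 = 15)
A = 60 (A = 15*4 = 60)
(1/(6 + A))⁴*14 = (1/(6 + 60))⁴*14 = (1/66)⁴*14 = (1/18974736)*14 = 7/9487368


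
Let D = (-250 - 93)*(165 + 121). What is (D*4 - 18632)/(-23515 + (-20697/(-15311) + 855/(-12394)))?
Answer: 77997777822816/4462069589297 ≈ 17.480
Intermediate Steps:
D = -98098 (D = -343*286 = -98098)
(D*4 - 18632)/(-23515 + (-20697/(-15311) + 855/(-12394))) = (-98098*4 - 18632)/(-23515 + (-20697/(-15311) + 855/(-12394))) = (-392392 - 18632)/(-23515 + (-20697*(-1/15311) + 855*(-1/12394))) = -411024/(-23515 + (20697/15311 - 855/12394)) = -411024/(-23515 + 243427713/189764534) = -411024/(-4462069589297/189764534) = -411024*(-189764534/4462069589297) = 77997777822816/4462069589297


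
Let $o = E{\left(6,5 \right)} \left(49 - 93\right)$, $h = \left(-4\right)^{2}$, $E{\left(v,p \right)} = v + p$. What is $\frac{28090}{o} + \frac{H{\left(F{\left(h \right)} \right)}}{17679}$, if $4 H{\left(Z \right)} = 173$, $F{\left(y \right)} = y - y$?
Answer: $- \frac{496582177}{8556636} \approx -58.035$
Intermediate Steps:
$E{\left(v,p \right)} = p + v$
$h = 16$
$F{\left(y \right)} = 0$
$H{\left(Z \right)} = \frac{173}{4}$ ($H{\left(Z \right)} = \frac{1}{4} \cdot 173 = \frac{173}{4}$)
$o = -484$ ($o = \left(5 + 6\right) \left(49 - 93\right) = 11 \left(-44\right) = -484$)
$\frac{28090}{o} + \frac{H{\left(F{\left(h \right)} \right)}}{17679} = \frac{28090}{-484} + \frac{173}{4 \cdot 17679} = 28090 \left(- \frac{1}{484}\right) + \frac{173}{4} \cdot \frac{1}{17679} = - \frac{14045}{242} + \frac{173}{70716} = - \frac{496582177}{8556636}$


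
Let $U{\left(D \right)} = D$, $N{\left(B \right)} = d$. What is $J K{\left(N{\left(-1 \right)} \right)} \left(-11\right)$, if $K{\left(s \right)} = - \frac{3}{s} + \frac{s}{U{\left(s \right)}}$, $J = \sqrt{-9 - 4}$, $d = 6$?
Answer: $- \frac{11 i \sqrt{13}}{2} \approx - 19.831 i$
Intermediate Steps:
$N{\left(B \right)} = 6$
$J = i \sqrt{13}$ ($J = \sqrt{-13} = i \sqrt{13} \approx 3.6056 i$)
$K{\left(s \right)} = 1 - \frac{3}{s}$ ($K{\left(s \right)} = - \frac{3}{s} + \frac{s}{s} = - \frac{3}{s} + 1 = 1 - \frac{3}{s}$)
$J K{\left(N{\left(-1 \right)} \right)} \left(-11\right) = i \sqrt{13} \frac{-3 + 6}{6} \left(-11\right) = i \sqrt{13} \cdot \frac{1}{6} \cdot 3 \left(-11\right) = i \sqrt{13} \cdot \frac{1}{2} \left(-11\right) = \frac{i \sqrt{13}}{2} \left(-11\right) = - \frac{11 i \sqrt{13}}{2}$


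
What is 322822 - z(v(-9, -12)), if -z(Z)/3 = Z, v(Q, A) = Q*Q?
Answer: 323065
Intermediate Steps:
v(Q, A) = Q²
z(Z) = -3*Z
322822 - z(v(-9, -12)) = 322822 - (-3)*(-9)² = 322822 - (-3)*81 = 322822 - 1*(-243) = 322822 + 243 = 323065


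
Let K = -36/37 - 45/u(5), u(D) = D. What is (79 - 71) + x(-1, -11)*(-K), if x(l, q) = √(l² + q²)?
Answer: 8 + 369*√122/37 ≈ 118.16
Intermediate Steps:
K = -369/37 (K = -36/37 - 45/5 = -36*1/37 - 45*⅕ = -36/37 - 9 = -369/37 ≈ -9.9730)
(79 - 71) + x(-1, -11)*(-K) = (79 - 71) + √((-1)² + (-11)²)*(-1*(-369/37)) = 8 + √(1 + 121)*(369/37) = 8 + √122*(369/37) = 8 + 369*√122/37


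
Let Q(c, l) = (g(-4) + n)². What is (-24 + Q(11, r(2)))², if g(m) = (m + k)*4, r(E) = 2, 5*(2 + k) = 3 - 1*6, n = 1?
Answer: 241149841/625 ≈ 3.8584e+5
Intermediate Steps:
k = -13/5 (k = -2 + (3 - 1*6)/5 = -2 + (3 - 6)/5 = -2 + (⅕)*(-3) = -2 - ⅗ = -13/5 ≈ -2.6000)
g(m) = -52/5 + 4*m (g(m) = (m - 13/5)*4 = (-13/5 + m)*4 = -52/5 + 4*m)
Q(c, l) = 16129/25 (Q(c, l) = ((-52/5 + 4*(-4)) + 1)² = ((-52/5 - 16) + 1)² = (-132/5 + 1)² = (-127/5)² = 16129/25)
(-24 + Q(11, r(2)))² = (-24 + 16129/25)² = (15529/25)² = 241149841/625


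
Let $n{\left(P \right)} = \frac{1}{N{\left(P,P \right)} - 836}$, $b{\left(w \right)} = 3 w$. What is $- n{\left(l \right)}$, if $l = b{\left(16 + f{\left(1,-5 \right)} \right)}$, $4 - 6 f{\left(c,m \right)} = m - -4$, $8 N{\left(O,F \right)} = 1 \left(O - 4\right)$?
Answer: $\frac{16}{13283} \approx 0.0012045$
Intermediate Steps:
$N{\left(O,F \right)} = - \frac{1}{2} + \frac{O}{8}$ ($N{\left(O,F \right)} = \frac{1 \left(O - 4\right)}{8} = \frac{1 \left(-4 + O\right)}{8} = \frac{-4 + O}{8} = - \frac{1}{2} + \frac{O}{8}$)
$f{\left(c,m \right)} = - \frac{m}{6}$ ($f{\left(c,m \right)} = \frac{2}{3} - \frac{m - -4}{6} = \frac{2}{3} - \frac{m + 4}{6} = \frac{2}{3} - \frac{4 + m}{6} = \frac{2}{3} - \left(\frac{2}{3} + \frac{m}{6}\right) = - \frac{m}{6}$)
$l = \frac{101}{2}$ ($l = 3 \left(16 - - \frac{5}{6}\right) = 3 \left(16 + \frac{5}{6}\right) = 3 \cdot \frac{101}{6} = \frac{101}{2} \approx 50.5$)
$n{\left(P \right)} = \frac{1}{- \frac{1673}{2} + \frac{P}{8}}$ ($n{\left(P \right)} = \frac{1}{\left(- \frac{1}{2} + \frac{P}{8}\right) - 836} = \frac{1}{- \frac{1673}{2} + \frac{P}{8}}$)
$- n{\left(l \right)} = - \frac{8}{-6692 + \frac{101}{2}} = - \frac{8}{- \frac{13283}{2}} = - \frac{8 \left(-2\right)}{13283} = \left(-1\right) \left(- \frac{16}{13283}\right) = \frac{16}{13283}$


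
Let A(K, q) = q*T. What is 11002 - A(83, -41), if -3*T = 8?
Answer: 32678/3 ≈ 10893.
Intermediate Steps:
T = -8/3 (T = -⅓*8 = -8/3 ≈ -2.6667)
A(K, q) = -8*q/3 (A(K, q) = q*(-8/3) = -8*q/3)
11002 - A(83, -41) = 11002 - (-8)*(-41)/3 = 11002 - 1*328/3 = 11002 - 328/3 = 32678/3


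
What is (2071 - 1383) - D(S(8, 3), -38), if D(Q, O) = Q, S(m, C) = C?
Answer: 685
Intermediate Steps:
(2071 - 1383) - D(S(8, 3), -38) = (2071 - 1383) - 1*3 = 688 - 3 = 685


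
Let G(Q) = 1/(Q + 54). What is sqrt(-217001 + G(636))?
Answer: I*sqrt(103314175410)/690 ≈ 465.83*I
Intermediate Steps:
G(Q) = 1/(54 + Q)
sqrt(-217001 + G(636)) = sqrt(-217001 + 1/(54 + 636)) = sqrt(-217001 + 1/690) = sqrt(-149730689/690) = I*sqrt(103314175410)/690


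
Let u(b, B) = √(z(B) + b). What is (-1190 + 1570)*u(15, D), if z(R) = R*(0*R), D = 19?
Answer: 380*√15 ≈ 1471.7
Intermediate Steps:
z(R) = 0 (z(R) = R*0 = 0)
u(b, B) = √b (u(b, B) = √(0 + b) = √b)
(-1190 + 1570)*u(15, D) = (-1190 + 1570)*√15 = 380*√15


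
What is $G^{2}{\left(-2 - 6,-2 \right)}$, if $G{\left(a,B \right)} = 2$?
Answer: $4$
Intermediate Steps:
$G^{2}{\left(-2 - 6,-2 \right)} = 2^{2} = 4$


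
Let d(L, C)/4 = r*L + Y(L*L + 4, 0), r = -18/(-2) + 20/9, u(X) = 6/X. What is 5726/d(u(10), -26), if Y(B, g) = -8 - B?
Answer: -214725/844 ≈ -254.41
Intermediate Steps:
r = 101/9 (r = -18*(-½) + 20*(⅑) = 9 + 20/9 = 101/9 ≈ 11.222)
d(L, C) = -48 - 4*L² + 404*L/9 (d(L, C) = 4*(101*L/9 + (-8 - (L*L + 4))) = 4*(101*L/9 + (-8 - (L² + 4))) = 4*(101*L/9 + (-8 - (4 + L²))) = 4*(101*L/9 + (-8 + (-4 - L²))) = 4*(101*L/9 + (-12 - L²)) = 4*(-12 - L² + 101*L/9) = -48 - 4*L² + 404*L/9)
5726/d(u(10), -26) = 5726/(-48 - 4*(6/10)² + 404*(6/10)/9) = 5726/(-48 - 4*(6*(⅒))² + 404*(6*(⅒))/9) = 5726/(-48 - 4*(⅗)² + (404/9)*(⅗)) = 5726/(-48 - 4*9/25 + 404/15) = 5726/(-48 - 36/25 + 404/15) = 5726/(-1688/75) = 5726*(-75/1688) = -214725/844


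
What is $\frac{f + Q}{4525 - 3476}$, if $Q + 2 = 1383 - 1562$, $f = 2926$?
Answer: $\frac{2745}{1049} \approx 2.6168$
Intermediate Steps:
$Q = -181$ ($Q = -2 + \left(1383 - 1562\right) = -2 - 179 = -181$)
$\frac{f + Q}{4525 - 3476} = \frac{2926 - 181}{4525 - 3476} = \frac{2745}{1049}$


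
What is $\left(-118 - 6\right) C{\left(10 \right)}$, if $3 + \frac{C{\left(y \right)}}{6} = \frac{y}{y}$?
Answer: $1488$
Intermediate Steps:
$C{\left(y \right)} = -12$ ($C{\left(y \right)} = -18 + 6 \frac{y}{y} = -18 + 6 \cdot 1 = -18 + 6 = -12$)
$\left(-118 - 6\right) C{\left(10 \right)} = \left(-118 - 6\right) \left(-12\right) = \left(-124\right) \left(-12\right) = 1488$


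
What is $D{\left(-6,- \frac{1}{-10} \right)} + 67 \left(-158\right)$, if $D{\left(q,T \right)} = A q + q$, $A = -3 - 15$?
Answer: $-10484$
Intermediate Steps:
$A = -18$ ($A = -3 - 15 = -18$)
$D{\left(q,T \right)} = - 17 q$ ($D{\left(q,T \right)} = - 18 q + q = - 17 q$)
$D{\left(-6,- \frac{1}{-10} \right)} + 67 \left(-158\right) = \left(-17\right) \left(-6\right) + 67 \left(-158\right) = 102 - 10586 = -10484$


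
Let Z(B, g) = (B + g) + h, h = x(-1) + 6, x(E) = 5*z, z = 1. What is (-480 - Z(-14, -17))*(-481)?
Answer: 221260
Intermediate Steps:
x(E) = 5 (x(E) = 5*1 = 5)
h = 11 (h = 5 + 6 = 11)
Z(B, g) = 11 + B + g (Z(B, g) = (B + g) + 11 = 11 + B + g)
(-480 - Z(-14, -17))*(-481) = (-480 - (11 - 14 - 17))*(-481) = (-480 - 1*(-20))*(-481) = (-480 + 20)*(-481) = -460*(-481) = 221260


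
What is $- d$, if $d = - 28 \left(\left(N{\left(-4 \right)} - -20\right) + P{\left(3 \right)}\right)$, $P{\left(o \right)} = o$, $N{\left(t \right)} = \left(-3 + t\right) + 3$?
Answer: $532$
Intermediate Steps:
$N{\left(t \right)} = t$
$d = -532$ ($d = - 28 \left(\left(-4 - -20\right) + 3\right) = - 28 \left(\left(-4 + 20\right) + 3\right) = - 28 \left(16 + 3\right) = \left(-28\right) 19 = -532$)
$- d = \left(-1\right) \left(-532\right) = 532$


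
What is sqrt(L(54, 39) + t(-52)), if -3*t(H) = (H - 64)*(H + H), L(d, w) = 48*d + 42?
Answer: I*sqrt(12486)/3 ≈ 37.247*I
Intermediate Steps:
L(d, w) = 42 + 48*d
t(H) = -2*H*(-64 + H)/3 (t(H) = -(H - 64)*(H + H)/3 = -(-64 + H)*2*H/3 = -2*H*(-64 + H)/3)
sqrt(L(54, 39) + t(-52)) = sqrt((42 + 48*54) + (2/3)*(-52)*(64 - 1*(-52))) = sqrt((42 + 2592) + (2/3)*(-52)*(64 + 52)) = sqrt(2634 + (2/3)*(-52)*116) = sqrt(2634 - 12064/3) = sqrt(-4162/3) = I*sqrt(12486)/3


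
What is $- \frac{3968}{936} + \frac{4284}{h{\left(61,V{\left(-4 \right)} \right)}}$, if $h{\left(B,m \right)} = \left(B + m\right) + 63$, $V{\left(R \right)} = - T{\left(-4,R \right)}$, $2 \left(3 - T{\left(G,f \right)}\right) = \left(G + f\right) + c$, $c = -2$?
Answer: $\frac{110923}{3393} \approx 32.692$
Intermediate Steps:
$T{\left(G,f \right)} = 4 - \frac{G}{2} - \frac{f}{2}$ ($T{\left(G,f \right)} = 3 - \frac{\left(G + f\right) - 2}{2} = 3 - \frac{-2 + G + f}{2} = 3 - \left(-1 + \frac{G}{2} + \frac{f}{2}\right) = 4 - \frac{G}{2} - \frac{f}{2}$)
$V{\left(R \right)} = -6 + \frac{R}{2}$ ($V{\left(R \right)} = - (4 - -2 - \frac{R}{2}) = - (4 + 2 - \frac{R}{2}) = - (6 - \frac{R}{2}) = -6 + \frac{R}{2}$)
$h{\left(B,m \right)} = 63 + B + m$
$- \frac{3968}{936} + \frac{4284}{h{\left(61,V{\left(-4 \right)} \right)}} = - \frac{3968}{936} + \frac{4284}{63 + 61 + \left(-6 + \frac{1}{2} \left(-4\right)\right)} = \left(-3968\right) \frac{1}{936} + \frac{4284}{63 + 61 - 8} = - \frac{496}{117} + \frac{4284}{63 + 61 - 8} = - \frac{496}{117} + \frac{4284}{116} = - \frac{496}{117} + 4284 \cdot \frac{1}{116} = - \frac{496}{117} + \frac{1071}{29} = \frac{110923}{3393}$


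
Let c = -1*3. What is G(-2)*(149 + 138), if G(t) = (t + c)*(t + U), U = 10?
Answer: -11480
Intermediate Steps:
c = -3
G(t) = (-3 + t)*(10 + t) (G(t) = (t - 3)*(t + 10) = (-3 + t)*(10 + t))
G(-2)*(149 + 138) = (-30 + (-2)**2 + 7*(-2))*(149 + 138) = (-30 + 4 - 14)*287 = -40*287 = -11480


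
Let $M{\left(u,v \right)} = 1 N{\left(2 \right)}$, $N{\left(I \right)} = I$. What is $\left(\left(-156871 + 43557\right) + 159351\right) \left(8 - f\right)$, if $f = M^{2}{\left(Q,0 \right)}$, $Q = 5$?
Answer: $184148$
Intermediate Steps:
$M{\left(u,v \right)} = 2$ ($M{\left(u,v \right)} = 1 \cdot 2 = 2$)
$f = 4$ ($f = 2^{2} = 4$)
$\left(\left(-156871 + 43557\right) + 159351\right) \left(8 - f\right) = \left(\left(-156871 + 43557\right) + 159351\right) \left(8 - 4\right) = \left(-113314 + 159351\right) \left(8 - 4\right) = 46037 \cdot 4 = 184148$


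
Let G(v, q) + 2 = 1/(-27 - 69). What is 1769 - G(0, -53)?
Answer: 170017/96 ≈ 1771.0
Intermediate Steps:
G(v, q) = -193/96 (G(v, q) = -2 + 1/(-27 - 69) = -2 + 1/(-96) = -2 - 1/96 = -193/96)
1769 - G(0, -53) = 1769 - 1*(-193/96) = 1769 + 193/96 = 170017/96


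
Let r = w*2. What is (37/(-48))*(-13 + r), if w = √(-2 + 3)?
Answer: 407/48 ≈ 8.4792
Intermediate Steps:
w = 1 (w = √1 = 1)
r = 2 (r = 1*2 = 2)
(37/(-48))*(-13 + r) = (37/(-48))*(-13 + 2) = (37*(-1/48))*(-11) = -37/48*(-11) = 407/48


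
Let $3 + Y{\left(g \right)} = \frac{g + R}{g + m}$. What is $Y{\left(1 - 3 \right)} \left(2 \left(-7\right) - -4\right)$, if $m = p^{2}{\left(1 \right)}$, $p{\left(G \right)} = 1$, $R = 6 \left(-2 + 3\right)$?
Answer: $70$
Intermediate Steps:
$R = 6$ ($R = 6 \cdot 1 = 6$)
$m = 1$ ($m = 1^{2} = 1$)
$Y{\left(g \right)} = -3 + \frac{6 + g}{1 + g}$ ($Y{\left(g \right)} = -3 + \frac{g + 6}{g + 1} = -3 + \frac{6 + g}{1 + g}$)
$Y{\left(1 - 3 \right)} \left(2 \left(-7\right) - -4\right) = \frac{3 - 2 \left(1 - 3\right)}{1 + \left(1 - 3\right)} \left(2 \left(-7\right) - -4\right) = \frac{3 - 2 \left(1 - 3\right)}{1 + \left(1 - 3\right)} \left(-14 + 4\right) = \frac{3 - -4}{1 - 2} \left(-10\right) = \frac{3 + 4}{-1} \left(-10\right) = \left(-1\right) 7 \left(-10\right) = \left(-7\right) \left(-10\right) = 70$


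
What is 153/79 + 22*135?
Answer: 234783/79 ≈ 2971.9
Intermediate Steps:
153/79 + 22*135 = 153*(1/79) + 2970 = 153/79 + 2970 = 234783/79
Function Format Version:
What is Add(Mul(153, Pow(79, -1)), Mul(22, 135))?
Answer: Rational(234783, 79) ≈ 2971.9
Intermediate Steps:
Add(Mul(153, Pow(79, -1)), Mul(22, 135)) = Add(Mul(153, Rational(1, 79)), 2970) = Add(Rational(153, 79), 2970) = Rational(234783, 79)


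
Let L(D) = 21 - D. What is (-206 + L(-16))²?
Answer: 28561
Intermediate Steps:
(-206 + L(-16))² = (-206 + (21 - 1*(-16)))² = (-206 + (21 + 16))² = (-206 + 37)² = (-169)² = 28561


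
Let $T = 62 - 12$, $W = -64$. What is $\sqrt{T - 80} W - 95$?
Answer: $-95 - 64 i \sqrt{30} \approx -95.0 - 350.54 i$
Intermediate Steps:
$T = 50$ ($T = 62 - 12 = 50$)
$\sqrt{T - 80} W - 95 = \sqrt{50 - 80} \left(-64\right) - 95 = \sqrt{-30} \left(-64\right) - 95 = i \sqrt{30} \left(-64\right) - 95 = - 64 i \sqrt{30} - 95 = -95 - 64 i \sqrt{30}$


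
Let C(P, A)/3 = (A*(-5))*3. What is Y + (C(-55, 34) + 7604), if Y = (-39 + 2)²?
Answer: 7443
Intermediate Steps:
C(P, A) = -45*A (C(P, A) = 3*((A*(-5))*3) = 3*(-5*A*3) = 3*(-15*A) = -45*A)
Y = 1369 (Y = (-37)² = 1369)
Y + (C(-55, 34) + 7604) = 1369 + (-45*34 + 7604) = 1369 + (-1530 + 7604) = 1369 + 6074 = 7443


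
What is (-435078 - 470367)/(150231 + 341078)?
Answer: -905445/491309 ≈ -1.8429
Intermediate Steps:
(-435078 - 470367)/(150231 + 341078) = -905445/491309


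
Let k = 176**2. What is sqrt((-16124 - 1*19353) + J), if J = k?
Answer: I*sqrt(4501) ≈ 67.089*I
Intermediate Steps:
k = 30976
J = 30976
sqrt((-16124 - 1*19353) + J) = sqrt((-16124 - 1*19353) + 30976) = sqrt((-16124 - 19353) + 30976) = sqrt(-35477 + 30976) = sqrt(-4501) = I*sqrt(4501)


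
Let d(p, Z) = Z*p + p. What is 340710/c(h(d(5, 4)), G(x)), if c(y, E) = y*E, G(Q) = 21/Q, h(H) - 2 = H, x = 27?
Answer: 113570/7 ≈ 16224.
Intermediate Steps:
d(p, Z) = p + Z*p
h(H) = 2 + H
c(y, E) = E*y
340710/c(h(d(5, 4)), G(x)) = 340710/(((21/27)*(2 + 5*(1 + 4)))) = 340710/(((21*(1/27))*(2 + 5*5))) = 340710/((7*(2 + 25)/9)) = 340710/(((7/9)*27)) = 340710/21 = 340710*(1/21) = 113570/7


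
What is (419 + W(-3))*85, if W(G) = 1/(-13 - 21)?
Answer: 71225/2 ≈ 35613.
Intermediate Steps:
W(G) = -1/34 (W(G) = 1/(-34) = -1/34)
(419 + W(-3))*85 = (419 - 1/34)*85 = (14245/34)*85 = 71225/2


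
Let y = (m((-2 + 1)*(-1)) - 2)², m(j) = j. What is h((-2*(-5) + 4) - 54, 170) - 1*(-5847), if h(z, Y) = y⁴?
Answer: 5848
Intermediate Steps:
y = 1 (y = ((-2 + 1)*(-1) - 2)² = (-1*(-1) - 2)² = (1 - 2)² = (-1)² = 1)
h(z, Y) = 1 (h(z, Y) = 1⁴ = 1)
h((-2*(-5) + 4) - 54, 170) - 1*(-5847) = 1 - 1*(-5847) = 1 + 5847 = 5848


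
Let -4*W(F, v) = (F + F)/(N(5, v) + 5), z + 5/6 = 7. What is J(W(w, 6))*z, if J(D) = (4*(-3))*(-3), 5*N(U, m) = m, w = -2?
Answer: 222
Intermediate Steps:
N(U, m) = m/5
z = 37/6 (z = -⅚ + 7 = 37/6 ≈ 6.1667)
W(F, v) = -F/(2*(5 + v/5)) (W(F, v) = -(F + F)/(4*(v/5 + 5)) = -2*F/(4*(5 + v/5)) = -F/(2*(5 + v/5)))
J(D) = 36 (J(D) = -12*(-3) = 36)
J(W(w, 6))*z = 36*(37/6) = 222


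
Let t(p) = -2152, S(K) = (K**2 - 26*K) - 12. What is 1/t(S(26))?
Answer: -1/2152 ≈ -0.00046468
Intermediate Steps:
S(K) = -12 + K**2 - 26*K
1/t(S(26)) = 1/(-2152) = -1/2152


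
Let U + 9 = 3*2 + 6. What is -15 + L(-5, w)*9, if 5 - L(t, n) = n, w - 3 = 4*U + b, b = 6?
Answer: -159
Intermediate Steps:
U = 3 (U = -9 + (3*2 + 6) = -9 + (6 + 6) = -9 + 12 = 3)
w = 21 (w = 3 + (4*3 + 6) = 3 + (12 + 6) = 3 + 18 = 21)
L(t, n) = 5 - n
-15 + L(-5, w)*9 = -15 + (5 - 1*21)*9 = -15 + (5 - 21)*9 = -15 - 16*9 = -15 - 144 = -159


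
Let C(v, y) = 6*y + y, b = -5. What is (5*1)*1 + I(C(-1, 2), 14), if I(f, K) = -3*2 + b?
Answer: -6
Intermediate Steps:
C(v, y) = 7*y
I(f, K) = -11 (I(f, K) = -3*2 - 5 = -6 - 5 = -11)
(5*1)*1 + I(C(-1, 2), 14) = (5*1)*1 - 11 = 5*1 - 11 = 5 - 11 = -6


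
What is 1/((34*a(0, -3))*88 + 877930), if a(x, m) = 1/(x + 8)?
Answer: 1/878304 ≈ 1.1386e-6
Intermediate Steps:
a(x, m) = 1/(8 + x)
1/((34*a(0, -3))*88 + 877930) = 1/((34/(8 + 0))*88 + 877930) = 1/((34/8)*88 + 877930) = 1/((34*(⅛))*88 + 877930) = 1/((17/4)*88 + 877930) = 1/(374 + 877930) = 1/878304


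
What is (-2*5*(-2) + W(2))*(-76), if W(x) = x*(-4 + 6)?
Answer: -1824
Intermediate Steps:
W(x) = 2*x (W(x) = x*2 = 2*x)
(-2*5*(-2) + W(2))*(-76) = (-2*5*(-2) + 2*2)*(-76) = (-10*(-2) + 4)*(-76) = (20 + 4)*(-76) = 24*(-76) = -1824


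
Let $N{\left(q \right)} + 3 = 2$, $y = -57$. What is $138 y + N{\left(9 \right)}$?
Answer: $-7867$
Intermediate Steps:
$N{\left(q \right)} = -1$ ($N{\left(q \right)} = -3 + 2 = -1$)
$138 y + N{\left(9 \right)} = 138 \left(-57\right) - 1 = -7866 - 1 = -7867$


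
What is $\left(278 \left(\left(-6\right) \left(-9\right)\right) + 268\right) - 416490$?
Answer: $-401210$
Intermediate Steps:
$\left(278 \left(\left(-6\right) \left(-9\right)\right) + 268\right) - 416490 = \left(278 \cdot 54 + 268\right) - 416490 = \left(15012 + 268\right) - 416490 = 15280 - 416490 = -401210$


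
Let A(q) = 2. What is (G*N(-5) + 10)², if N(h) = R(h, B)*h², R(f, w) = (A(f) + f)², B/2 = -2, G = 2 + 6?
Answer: 3276100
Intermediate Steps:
G = 8
B = -4 (B = 2*(-2) = -4)
R(f, w) = (2 + f)²
N(h) = h²*(2 + h)² (N(h) = (2 + h)²*h² = h²*(2 + h)²)
(G*N(-5) + 10)² = (8*((-5)²*(2 - 5)²) + 10)² = (8*(25*(-3)²) + 10)² = (8*(25*9) + 10)² = (8*225 + 10)² = (1800 + 10)² = 1810² = 3276100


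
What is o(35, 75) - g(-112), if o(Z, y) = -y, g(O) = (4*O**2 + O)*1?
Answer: -50139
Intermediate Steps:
g(O) = O + 4*O**2 (g(O) = (O + 4*O**2)*1 = O + 4*O**2)
o(35, 75) - g(-112) = -1*75 - (-112)*(1 + 4*(-112)) = -75 - (-112)*(1 - 448) = -75 - (-112)*(-447) = -75 - 1*50064 = -75 - 50064 = -50139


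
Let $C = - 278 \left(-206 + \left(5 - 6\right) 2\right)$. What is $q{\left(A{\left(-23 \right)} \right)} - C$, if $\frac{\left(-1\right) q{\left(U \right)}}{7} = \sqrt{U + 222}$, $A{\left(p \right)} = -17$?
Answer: $-57824 - 7 \sqrt{205} \approx -57924.0$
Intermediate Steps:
$q{\left(U \right)} = - 7 \sqrt{222 + U}$ ($q{\left(U \right)} = - 7 \sqrt{U + 222} = - 7 \sqrt{222 + U}$)
$C = 57824$ ($C = - 278 \left(-206 - 2\right) = \left(-278\right) \left(-208\right) = 57824$)
$q{\left(A{\left(-23 \right)} \right)} - C = - 7 \sqrt{222 - 17} - 57824 = - 7 \sqrt{205} - 57824 = -57824 - 7 \sqrt{205}$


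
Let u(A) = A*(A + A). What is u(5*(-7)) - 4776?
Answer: -2326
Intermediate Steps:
u(A) = 2*A² (u(A) = A*(2*A) = 2*A²)
u(5*(-7)) - 4776 = 2*(5*(-7))² - 4776 = 2*(-35)² - 4776 = 2*1225 - 4776 = 2450 - 4776 = -2326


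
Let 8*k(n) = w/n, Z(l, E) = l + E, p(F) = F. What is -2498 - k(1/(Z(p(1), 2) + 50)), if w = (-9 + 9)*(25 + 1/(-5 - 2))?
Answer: -2498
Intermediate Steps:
w = 0 (w = 0*(25 + 1/(-7)) = 0*(25 - 1/7) = 0*(174/7) = 0)
Z(l, E) = E + l
k(n) = 0 (k(n) = (0/n)/8 = (1/8)*0 = 0)
-2498 - k(1/(Z(p(1), 2) + 50)) = -2498 - 1*0 = -2498 + 0 = -2498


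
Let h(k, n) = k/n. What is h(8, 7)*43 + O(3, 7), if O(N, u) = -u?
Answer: 295/7 ≈ 42.143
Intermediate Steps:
h(8, 7)*43 + O(3, 7) = (8/7)*43 - 1*7 = (8*(⅐))*43 - 7 = (8/7)*43 - 7 = 344/7 - 7 = 295/7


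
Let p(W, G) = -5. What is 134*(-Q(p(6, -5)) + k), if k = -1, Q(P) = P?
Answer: 536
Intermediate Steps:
134*(-Q(p(6, -5)) + k) = 134*(-1*(-5) - 1) = 134*(5 - 1) = 134*4 = 536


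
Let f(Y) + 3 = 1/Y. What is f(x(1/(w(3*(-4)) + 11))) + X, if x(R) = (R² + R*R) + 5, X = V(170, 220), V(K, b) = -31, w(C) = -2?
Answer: -13757/407 ≈ -33.801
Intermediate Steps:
X = -31
x(R) = 5 + 2*R² (x(R) = (R² + R²) + 5 = 2*R² + 5 = 5 + 2*R²)
f(Y) = -3 + 1/Y
f(x(1/(w(3*(-4)) + 11))) + X = (-3 + 1/(5 + 2*(1/(-2 + 11))²)) - 31 = (-3 + 1/(5 + 2*(1/9)²)) - 31 = (-3 + 1/(5 + 2*(⅑)²)) - 31 = (-3 + 1/(5 + 2*(1/81))) - 31 = (-3 + 1/(5 + 2/81)) - 31 = (-3 + 1/(407/81)) - 31 = (-3 + 81/407) - 31 = -1140/407 - 31 = -13757/407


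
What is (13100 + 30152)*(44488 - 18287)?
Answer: 1133245652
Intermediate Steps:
(13100 + 30152)*(44488 - 18287) = 43252*26201 = 1133245652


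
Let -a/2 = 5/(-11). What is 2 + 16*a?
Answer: 182/11 ≈ 16.545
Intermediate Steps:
a = 10/11 (a = -10/(-11) = -10*(-1)/11 = -2*(-5/11) = 10/11 ≈ 0.90909)
2 + 16*a = 2 + 16*(10/11) = 2 + 160/11 = 182/11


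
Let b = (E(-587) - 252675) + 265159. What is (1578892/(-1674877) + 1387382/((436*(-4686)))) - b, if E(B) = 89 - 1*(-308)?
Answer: -22041743903111899/1710967249596 ≈ -12883.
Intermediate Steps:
E(B) = 397 (E(B) = 89 + 308 = 397)
b = 12881 (b = (397 - 252675) + 265159 = -252278 + 265159 = 12881)
(1578892/(-1674877) + 1387382/((436*(-4686)))) - b = (1578892/(-1674877) + 1387382/((436*(-4686)))) - 1*12881 = (1578892*(-1/1674877) + 1387382/(-2043096)) - 12881 = (-1578892/1674877 + 1387382*(-1/2043096)) - 12881 = (-1578892/1674877 - 693691/1021548) - 12881 = -2774761065823/1710967249596 - 12881 = -22041743903111899/1710967249596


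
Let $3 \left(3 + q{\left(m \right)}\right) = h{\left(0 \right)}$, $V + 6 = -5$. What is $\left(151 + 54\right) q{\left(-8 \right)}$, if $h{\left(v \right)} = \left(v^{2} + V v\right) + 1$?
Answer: $- \frac{1640}{3} \approx -546.67$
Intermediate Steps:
$V = -11$ ($V = -6 - 5 = -11$)
$h{\left(v \right)} = 1 + v^{2} - 11 v$ ($h{\left(v \right)} = \left(v^{2} - 11 v\right) + 1 = 1 + v^{2} - 11 v$)
$q{\left(m \right)} = - \frac{8}{3}$ ($q{\left(m \right)} = -3 + \frac{1 + 0^{2} - 0}{3} = -3 + \frac{1 + 0 + 0}{3} = -3 + \frac{1}{3} \cdot 1 = -3 + \frac{1}{3} = - \frac{8}{3}$)
$\left(151 + 54\right) q{\left(-8 \right)} = \left(151 + 54\right) \left(- \frac{8}{3}\right) = 205 \left(- \frac{8}{3}\right) = - \frac{1640}{3}$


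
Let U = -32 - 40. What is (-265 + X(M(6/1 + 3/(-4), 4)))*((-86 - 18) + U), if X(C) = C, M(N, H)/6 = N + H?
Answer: 36872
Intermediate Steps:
U = -72
M(N, H) = 6*H + 6*N (M(N, H) = 6*(N + H) = 6*(H + N) = 6*H + 6*N)
(-265 + X(M(6/1 + 3/(-4), 4)))*((-86 - 18) + U) = (-265 + (6*4 + 6*(6/1 + 3/(-4))))*((-86 - 18) - 72) = (-265 + (24 + 6*(6*1 + 3*(-1/4))))*(-104 - 72) = (-265 + (24 + 6*(6 - 3/4)))*(-176) = (-265 + (24 + 6*(21/4)))*(-176) = (-265 + (24 + 63/2))*(-176) = (-265 + 111/2)*(-176) = -419/2*(-176) = 36872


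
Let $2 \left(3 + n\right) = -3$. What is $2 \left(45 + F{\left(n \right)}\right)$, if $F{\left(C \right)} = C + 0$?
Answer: $81$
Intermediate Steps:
$n = - \frac{9}{2}$ ($n = -3 + \frac{1}{2} \left(-3\right) = -3 - \frac{3}{2} = - \frac{9}{2} \approx -4.5$)
$F{\left(C \right)} = C$
$2 \left(45 + F{\left(n \right)}\right) = 2 \left(45 - \frac{9}{2}\right) = 2 \cdot \frac{81}{2} = 81$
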